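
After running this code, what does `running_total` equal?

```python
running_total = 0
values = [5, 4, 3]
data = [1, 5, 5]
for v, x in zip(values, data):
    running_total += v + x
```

Let's trace through this code step by step.

Initialize: running_total = 0
Initialize: values = [5, 4, 3]
Initialize: data = [1, 5, 5]
Entering loop: for v, x in zip(values, data):

After execution: running_total = 23
23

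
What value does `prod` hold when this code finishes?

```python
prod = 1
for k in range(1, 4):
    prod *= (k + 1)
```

Let's trace through this code step by step.

Initialize: prod = 1
Entering loop: for k in range(1, 4):

After execution: prod = 24
24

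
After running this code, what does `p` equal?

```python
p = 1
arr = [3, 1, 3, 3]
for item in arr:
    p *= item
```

Let's trace through this code step by step.

Initialize: p = 1
Initialize: arr = [3, 1, 3, 3]
Entering loop: for item in arr:

After execution: p = 27
27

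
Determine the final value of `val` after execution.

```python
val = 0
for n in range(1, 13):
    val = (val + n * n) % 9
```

Let's trace through this code step by step.

Initialize: val = 0
Entering loop: for n in range(1, 13):

After execution: val = 2
2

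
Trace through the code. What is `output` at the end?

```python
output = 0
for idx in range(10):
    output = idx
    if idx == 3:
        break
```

Let's trace through this code step by step.

Initialize: output = 0
Entering loop: for idx in range(10):

After execution: output = 3
3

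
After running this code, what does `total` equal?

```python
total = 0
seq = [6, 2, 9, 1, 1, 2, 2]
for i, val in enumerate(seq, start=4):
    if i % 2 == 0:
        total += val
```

Let's trace through this code step by step.

Initialize: total = 0
Initialize: seq = [6, 2, 9, 1, 1, 2, 2]
Entering loop: for i, val in enumerate(seq, start=4):

After execution: total = 18
18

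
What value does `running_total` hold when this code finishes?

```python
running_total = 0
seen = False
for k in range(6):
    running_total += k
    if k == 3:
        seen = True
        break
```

Let's trace through this code step by step.

Initialize: running_total = 0
Initialize: seen = False
Entering loop: for k in range(6):

After execution: running_total = 6
6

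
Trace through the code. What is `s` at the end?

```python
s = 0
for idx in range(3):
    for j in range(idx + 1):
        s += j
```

Let's trace through this code step by step.

Initialize: s = 0
Entering loop: for idx in range(3):

After execution: s = 4
4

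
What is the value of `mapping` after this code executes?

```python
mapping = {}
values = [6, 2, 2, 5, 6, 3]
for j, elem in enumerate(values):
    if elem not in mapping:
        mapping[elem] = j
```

Let's trace through this code step by step.

Initialize: mapping = {}
Initialize: values = [6, 2, 2, 5, 6, 3]
Entering loop: for j, elem in enumerate(values):

After execution: mapping = {6: 0, 2: 1, 5: 3, 3: 5}
{6: 0, 2: 1, 5: 3, 3: 5}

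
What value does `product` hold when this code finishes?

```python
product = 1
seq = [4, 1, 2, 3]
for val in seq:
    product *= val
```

Let's trace through this code step by step.

Initialize: product = 1
Initialize: seq = [4, 1, 2, 3]
Entering loop: for val in seq:

After execution: product = 24
24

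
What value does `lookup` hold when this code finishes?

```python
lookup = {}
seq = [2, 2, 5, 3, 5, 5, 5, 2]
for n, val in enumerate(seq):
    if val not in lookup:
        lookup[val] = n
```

Let's trace through this code step by step.

Initialize: lookup = {}
Initialize: seq = [2, 2, 5, 3, 5, 5, 5, 2]
Entering loop: for n, val in enumerate(seq):

After execution: lookup = {2: 0, 5: 2, 3: 3}
{2: 0, 5: 2, 3: 3}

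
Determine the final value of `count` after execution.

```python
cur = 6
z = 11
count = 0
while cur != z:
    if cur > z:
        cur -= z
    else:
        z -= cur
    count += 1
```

Let's trace through this code step by step.

Initialize: cur = 6
Initialize: z = 11
Initialize: count = 0
Entering loop: while cur != z:

After execution: count = 6
6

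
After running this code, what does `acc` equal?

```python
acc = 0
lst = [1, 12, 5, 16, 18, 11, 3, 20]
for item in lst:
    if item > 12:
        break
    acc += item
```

Let's trace through this code step by step.

Initialize: acc = 0
Initialize: lst = [1, 12, 5, 16, 18, 11, 3, 20]
Entering loop: for item in lst:

After execution: acc = 18
18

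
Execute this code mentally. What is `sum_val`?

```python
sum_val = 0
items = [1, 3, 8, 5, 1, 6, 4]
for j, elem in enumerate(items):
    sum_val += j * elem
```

Let's trace through this code step by step.

Initialize: sum_val = 0
Initialize: items = [1, 3, 8, 5, 1, 6, 4]
Entering loop: for j, elem in enumerate(items):

After execution: sum_val = 92
92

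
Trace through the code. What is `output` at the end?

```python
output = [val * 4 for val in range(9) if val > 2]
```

Let's trace through this code step by step.

Initialize: output = [val * 4 for val in range(9) if val > 2]

After execution: output = [12, 16, 20, 24, 28, 32]
[12, 16, 20, 24, 28, 32]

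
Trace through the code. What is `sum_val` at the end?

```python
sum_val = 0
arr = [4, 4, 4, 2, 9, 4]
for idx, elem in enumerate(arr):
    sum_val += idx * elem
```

Let's trace through this code step by step.

Initialize: sum_val = 0
Initialize: arr = [4, 4, 4, 2, 9, 4]
Entering loop: for idx, elem in enumerate(arr):

After execution: sum_val = 74
74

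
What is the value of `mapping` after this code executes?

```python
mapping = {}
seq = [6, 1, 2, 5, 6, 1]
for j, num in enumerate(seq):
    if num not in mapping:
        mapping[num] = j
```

Let's trace through this code step by step.

Initialize: mapping = {}
Initialize: seq = [6, 1, 2, 5, 6, 1]
Entering loop: for j, num in enumerate(seq):

After execution: mapping = {6: 0, 1: 1, 2: 2, 5: 3}
{6: 0, 1: 1, 2: 2, 5: 3}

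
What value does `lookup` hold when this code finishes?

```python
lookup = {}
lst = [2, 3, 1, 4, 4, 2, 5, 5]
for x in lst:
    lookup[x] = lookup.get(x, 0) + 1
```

Let's trace through this code step by step.

Initialize: lookup = {}
Initialize: lst = [2, 3, 1, 4, 4, 2, 5, 5]
Entering loop: for x in lst:

After execution: lookup = {2: 2, 3: 1, 1: 1, 4: 2, 5: 2}
{2: 2, 3: 1, 1: 1, 4: 2, 5: 2}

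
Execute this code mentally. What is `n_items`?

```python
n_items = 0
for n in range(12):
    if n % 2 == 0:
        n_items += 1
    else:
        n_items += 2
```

Let's trace through this code step by step.

Initialize: n_items = 0
Entering loop: for n in range(12):

After execution: n_items = 18
18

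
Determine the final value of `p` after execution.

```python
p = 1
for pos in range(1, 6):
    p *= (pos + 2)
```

Let's trace through this code step by step.

Initialize: p = 1
Entering loop: for pos in range(1, 6):

After execution: p = 2520
2520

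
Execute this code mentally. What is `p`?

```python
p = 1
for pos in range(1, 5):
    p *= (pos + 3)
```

Let's trace through this code step by step.

Initialize: p = 1
Entering loop: for pos in range(1, 5):

After execution: p = 840
840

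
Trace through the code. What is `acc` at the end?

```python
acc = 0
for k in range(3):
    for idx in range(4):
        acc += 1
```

Let's trace through this code step by step.

Initialize: acc = 0
Entering loop: for k in range(3):

After execution: acc = 12
12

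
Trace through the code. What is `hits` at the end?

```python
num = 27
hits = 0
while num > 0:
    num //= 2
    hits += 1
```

Let's trace through this code step by step.

Initialize: num = 27
Initialize: hits = 0
Entering loop: while num > 0:

After execution: hits = 5
5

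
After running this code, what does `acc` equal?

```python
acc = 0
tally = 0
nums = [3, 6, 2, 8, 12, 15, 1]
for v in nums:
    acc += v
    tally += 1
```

Let's trace through this code step by step.

Initialize: acc = 0
Initialize: tally = 0
Initialize: nums = [3, 6, 2, 8, 12, 15, 1]
Entering loop: for v in nums:

After execution: acc = 47
47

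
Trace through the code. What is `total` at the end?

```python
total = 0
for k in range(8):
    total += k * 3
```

Let's trace through this code step by step.

Initialize: total = 0
Entering loop: for k in range(8):

After execution: total = 84
84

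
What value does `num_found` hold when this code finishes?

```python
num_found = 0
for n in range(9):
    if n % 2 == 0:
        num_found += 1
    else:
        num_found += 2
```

Let's trace through this code step by step.

Initialize: num_found = 0
Entering loop: for n in range(9):

After execution: num_found = 13
13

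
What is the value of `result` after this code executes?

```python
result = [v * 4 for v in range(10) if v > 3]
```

Let's trace through this code step by step.

Initialize: result = [v * 4 for v in range(10) if v > 3]

After execution: result = [16, 20, 24, 28, 32, 36]
[16, 20, 24, 28, 32, 36]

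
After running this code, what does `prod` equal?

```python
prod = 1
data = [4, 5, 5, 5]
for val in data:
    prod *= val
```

Let's trace through this code step by step.

Initialize: prod = 1
Initialize: data = [4, 5, 5, 5]
Entering loop: for val in data:

After execution: prod = 500
500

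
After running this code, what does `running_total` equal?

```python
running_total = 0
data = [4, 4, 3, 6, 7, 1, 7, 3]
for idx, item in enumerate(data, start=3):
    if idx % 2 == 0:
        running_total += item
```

Let's trace through this code step by step.

Initialize: running_total = 0
Initialize: data = [4, 4, 3, 6, 7, 1, 7, 3]
Entering loop: for idx, item in enumerate(data, start=3):

After execution: running_total = 14
14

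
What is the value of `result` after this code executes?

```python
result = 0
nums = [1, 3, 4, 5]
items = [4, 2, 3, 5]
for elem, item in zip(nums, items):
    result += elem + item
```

Let's trace through this code step by step.

Initialize: result = 0
Initialize: nums = [1, 3, 4, 5]
Initialize: items = [4, 2, 3, 5]
Entering loop: for elem, item in zip(nums, items):

After execution: result = 27
27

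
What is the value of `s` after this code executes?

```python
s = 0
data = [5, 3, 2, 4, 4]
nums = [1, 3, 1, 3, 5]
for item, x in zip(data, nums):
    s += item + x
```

Let's trace through this code step by step.

Initialize: s = 0
Initialize: data = [5, 3, 2, 4, 4]
Initialize: nums = [1, 3, 1, 3, 5]
Entering loop: for item, x in zip(data, nums):

After execution: s = 31
31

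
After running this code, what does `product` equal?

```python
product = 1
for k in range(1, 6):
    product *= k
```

Let's trace through this code step by step.

Initialize: product = 1
Entering loop: for k in range(1, 6):

After execution: product = 120
120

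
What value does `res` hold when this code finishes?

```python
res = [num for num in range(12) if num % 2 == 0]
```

Let's trace through this code step by step.

Initialize: res = [num for num in range(12) if num % 2 == 0]

After execution: res = [0, 2, 4, 6, 8, 10]
[0, 2, 4, 6, 8, 10]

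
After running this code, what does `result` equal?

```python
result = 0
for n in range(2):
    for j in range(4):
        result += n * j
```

Let's trace through this code step by step.

Initialize: result = 0
Entering loop: for n in range(2):

After execution: result = 6
6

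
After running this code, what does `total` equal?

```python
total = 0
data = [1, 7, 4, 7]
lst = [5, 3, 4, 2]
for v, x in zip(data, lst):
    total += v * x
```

Let's trace through this code step by step.

Initialize: total = 0
Initialize: data = [1, 7, 4, 7]
Initialize: lst = [5, 3, 4, 2]
Entering loop: for v, x in zip(data, lst):

After execution: total = 56
56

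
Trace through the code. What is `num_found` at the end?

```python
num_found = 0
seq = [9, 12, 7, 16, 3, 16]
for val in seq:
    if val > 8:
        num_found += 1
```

Let's trace through this code step by step.

Initialize: num_found = 0
Initialize: seq = [9, 12, 7, 16, 3, 16]
Entering loop: for val in seq:

After execution: num_found = 4
4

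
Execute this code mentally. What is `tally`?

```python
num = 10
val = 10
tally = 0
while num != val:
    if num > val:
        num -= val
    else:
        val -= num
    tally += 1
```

Let's trace through this code step by step.

Initialize: num = 10
Initialize: val = 10
Initialize: tally = 0
Entering loop: while num != val:

After execution: tally = 0
0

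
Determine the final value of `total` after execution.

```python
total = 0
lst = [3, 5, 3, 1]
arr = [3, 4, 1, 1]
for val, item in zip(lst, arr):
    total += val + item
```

Let's trace through this code step by step.

Initialize: total = 0
Initialize: lst = [3, 5, 3, 1]
Initialize: arr = [3, 4, 1, 1]
Entering loop: for val, item in zip(lst, arr):

After execution: total = 21
21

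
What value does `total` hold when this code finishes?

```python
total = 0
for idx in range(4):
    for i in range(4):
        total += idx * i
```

Let's trace through this code step by step.

Initialize: total = 0
Entering loop: for idx in range(4):

After execution: total = 36
36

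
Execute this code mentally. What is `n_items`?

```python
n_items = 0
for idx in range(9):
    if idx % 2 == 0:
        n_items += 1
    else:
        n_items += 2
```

Let's trace through this code step by step.

Initialize: n_items = 0
Entering loop: for idx in range(9):

After execution: n_items = 13
13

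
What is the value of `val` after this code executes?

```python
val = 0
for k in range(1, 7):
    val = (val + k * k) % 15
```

Let's trace through this code step by step.

Initialize: val = 0
Entering loop: for k in range(1, 7):

After execution: val = 1
1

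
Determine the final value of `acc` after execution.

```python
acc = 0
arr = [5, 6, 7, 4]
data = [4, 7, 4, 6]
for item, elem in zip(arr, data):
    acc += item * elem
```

Let's trace through this code step by step.

Initialize: acc = 0
Initialize: arr = [5, 6, 7, 4]
Initialize: data = [4, 7, 4, 6]
Entering loop: for item, elem in zip(arr, data):

After execution: acc = 114
114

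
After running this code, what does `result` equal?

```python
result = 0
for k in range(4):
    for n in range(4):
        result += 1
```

Let's trace through this code step by step.

Initialize: result = 0
Entering loop: for k in range(4):

After execution: result = 16
16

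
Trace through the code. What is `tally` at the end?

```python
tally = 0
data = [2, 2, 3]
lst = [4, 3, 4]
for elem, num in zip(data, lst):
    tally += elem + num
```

Let's trace through this code step by step.

Initialize: tally = 0
Initialize: data = [2, 2, 3]
Initialize: lst = [4, 3, 4]
Entering loop: for elem, num in zip(data, lst):

After execution: tally = 18
18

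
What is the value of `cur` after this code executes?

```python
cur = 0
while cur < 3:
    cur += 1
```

Let's trace through this code step by step.

Initialize: cur = 0
Entering loop: while cur < 3:

After execution: cur = 3
3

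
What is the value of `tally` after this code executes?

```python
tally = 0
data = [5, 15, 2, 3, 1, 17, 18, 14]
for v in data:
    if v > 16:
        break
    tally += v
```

Let's trace through this code step by step.

Initialize: tally = 0
Initialize: data = [5, 15, 2, 3, 1, 17, 18, 14]
Entering loop: for v in data:

After execution: tally = 26
26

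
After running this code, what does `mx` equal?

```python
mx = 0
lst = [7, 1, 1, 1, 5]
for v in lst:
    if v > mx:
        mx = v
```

Let's trace through this code step by step.

Initialize: mx = 0
Initialize: lst = [7, 1, 1, 1, 5]
Entering loop: for v in lst:

After execution: mx = 7
7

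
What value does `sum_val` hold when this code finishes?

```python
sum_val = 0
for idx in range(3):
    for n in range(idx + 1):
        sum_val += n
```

Let's trace through this code step by step.

Initialize: sum_val = 0
Entering loop: for idx in range(3):

After execution: sum_val = 4
4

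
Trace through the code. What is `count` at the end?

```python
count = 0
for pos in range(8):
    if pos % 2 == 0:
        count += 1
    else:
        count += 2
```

Let's trace through this code step by step.

Initialize: count = 0
Entering loop: for pos in range(8):

After execution: count = 12
12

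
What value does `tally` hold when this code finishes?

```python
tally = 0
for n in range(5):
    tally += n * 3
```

Let's trace through this code step by step.

Initialize: tally = 0
Entering loop: for n in range(5):

After execution: tally = 30
30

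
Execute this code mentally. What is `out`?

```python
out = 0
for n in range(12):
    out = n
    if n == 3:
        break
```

Let's trace through this code step by step.

Initialize: out = 0
Entering loop: for n in range(12):

After execution: out = 3
3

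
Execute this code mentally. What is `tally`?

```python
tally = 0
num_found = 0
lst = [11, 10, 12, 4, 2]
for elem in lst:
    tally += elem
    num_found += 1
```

Let's trace through this code step by step.

Initialize: tally = 0
Initialize: num_found = 0
Initialize: lst = [11, 10, 12, 4, 2]
Entering loop: for elem in lst:

After execution: tally = 39
39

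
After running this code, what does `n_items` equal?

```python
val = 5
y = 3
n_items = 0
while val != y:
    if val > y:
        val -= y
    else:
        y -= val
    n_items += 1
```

Let's trace through this code step by step.

Initialize: val = 5
Initialize: y = 3
Initialize: n_items = 0
Entering loop: while val != y:

After execution: n_items = 3
3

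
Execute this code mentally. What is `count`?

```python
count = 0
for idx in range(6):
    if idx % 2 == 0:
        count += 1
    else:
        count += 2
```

Let's trace through this code step by step.

Initialize: count = 0
Entering loop: for idx in range(6):

After execution: count = 9
9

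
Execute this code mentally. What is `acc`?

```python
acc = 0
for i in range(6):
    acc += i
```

Let's trace through this code step by step.

Initialize: acc = 0
Entering loop: for i in range(6):

After execution: acc = 15
15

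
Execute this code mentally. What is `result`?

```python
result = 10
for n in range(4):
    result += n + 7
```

Let's trace through this code step by step.

Initialize: result = 10
Entering loop: for n in range(4):

After execution: result = 44
44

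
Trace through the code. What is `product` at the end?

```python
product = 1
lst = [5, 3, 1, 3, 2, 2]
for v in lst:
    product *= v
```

Let's trace through this code step by step.

Initialize: product = 1
Initialize: lst = [5, 3, 1, 3, 2, 2]
Entering loop: for v in lst:

After execution: product = 180
180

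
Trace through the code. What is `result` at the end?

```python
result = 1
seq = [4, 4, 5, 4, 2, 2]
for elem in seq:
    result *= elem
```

Let's trace through this code step by step.

Initialize: result = 1
Initialize: seq = [4, 4, 5, 4, 2, 2]
Entering loop: for elem in seq:

After execution: result = 1280
1280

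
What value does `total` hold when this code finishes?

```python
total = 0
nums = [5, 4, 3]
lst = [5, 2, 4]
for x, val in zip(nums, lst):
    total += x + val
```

Let's trace through this code step by step.

Initialize: total = 0
Initialize: nums = [5, 4, 3]
Initialize: lst = [5, 2, 4]
Entering loop: for x, val in zip(nums, lst):

After execution: total = 23
23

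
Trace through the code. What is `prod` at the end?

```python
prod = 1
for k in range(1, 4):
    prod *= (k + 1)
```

Let's trace through this code step by step.

Initialize: prod = 1
Entering loop: for k in range(1, 4):

After execution: prod = 24
24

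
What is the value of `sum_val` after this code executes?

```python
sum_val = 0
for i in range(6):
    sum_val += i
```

Let's trace through this code step by step.

Initialize: sum_val = 0
Entering loop: for i in range(6):

After execution: sum_val = 15
15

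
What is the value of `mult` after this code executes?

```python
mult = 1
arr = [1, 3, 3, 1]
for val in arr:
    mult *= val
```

Let's trace through this code step by step.

Initialize: mult = 1
Initialize: arr = [1, 3, 3, 1]
Entering loop: for val in arr:

After execution: mult = 9
9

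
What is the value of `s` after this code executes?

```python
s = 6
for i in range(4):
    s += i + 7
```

Let's trace through this code step by step.

Initialize: s = 6
Entering loop: for i in range(4):

After execution: s = 40
40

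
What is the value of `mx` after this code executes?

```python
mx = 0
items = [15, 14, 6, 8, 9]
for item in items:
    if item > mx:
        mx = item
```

Let's trace through this code step by step.

Initialize: mx = 0
Initialize: items = [15, 14, 6, 8, 9]
Entering loop: for item in items:

After execution: mx = 15
15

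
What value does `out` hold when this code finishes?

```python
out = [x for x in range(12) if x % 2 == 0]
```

Let's trace through this code step by step.

Initialize: out = [x for x in range(12) if x % 2 == 0]

After execution: out = [0, 2, 4, 6, 8, 10]
[0, 2, 4, 6, 8, 10]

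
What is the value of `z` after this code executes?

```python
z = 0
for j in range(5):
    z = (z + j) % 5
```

Let's trace through this code step by step.

Initialize: z = 0
Entering loop: for j in range(5):

After execution: z = 0
0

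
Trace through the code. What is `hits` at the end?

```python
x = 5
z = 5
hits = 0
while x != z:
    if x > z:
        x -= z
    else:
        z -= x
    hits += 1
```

Let's trace through this code step by step.

Initialize: x = 5
Initialize: z = 5
Initialize: hits = 0
Entering loop: while x != z:

After execution: hits = 0
0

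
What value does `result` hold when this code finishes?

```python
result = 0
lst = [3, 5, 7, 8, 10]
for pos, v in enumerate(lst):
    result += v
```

Let's trace through this code step by step.

Initialize: result = 0
Initialize: lst = [3, 5, 7, 8, 10]
Entering loop: for pos, v in enumerate(lst):

After execution: result = 33
33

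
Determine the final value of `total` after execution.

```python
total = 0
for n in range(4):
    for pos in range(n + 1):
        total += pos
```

Let's trace through this code step by step.

Initialize: total = 0
Entering loop: for n in range(4):

After execution: total = 10
10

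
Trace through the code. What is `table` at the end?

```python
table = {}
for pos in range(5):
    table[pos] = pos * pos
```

Let's trace through this code step by step.

Initialize: table = {}
Entering loop: for pos in range(5):

After execution: table = {0: 0, 1: 1, 2: 4, 3: 9, 4: 16}
{0: 0, 1: 1, 2: 4, 3: 9, 4: 16}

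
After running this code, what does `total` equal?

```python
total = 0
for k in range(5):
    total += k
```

Let's trace through this code step by step.

Initialize: total = 0
Entering loop: for k in range(5):

After execution: total = 10
10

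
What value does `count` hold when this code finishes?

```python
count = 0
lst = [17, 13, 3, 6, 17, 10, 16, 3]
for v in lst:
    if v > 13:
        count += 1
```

Let's trace through this code step by step.

Initialize: count = 0
Initialize: lst = [17, 13, 3, 6, 17, 10, 16, 3]
Entering loop: for v in lst:

After execution: count = 3
3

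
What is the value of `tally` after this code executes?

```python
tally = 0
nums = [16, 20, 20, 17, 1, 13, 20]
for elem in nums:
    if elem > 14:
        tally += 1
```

Let's trace through this code step by step.

Initialize: tally = 0
Initialize: nums = [16, 20, 20, 17, 1, 13, 20]
Entering loop: for elem in nums:

After execution: tally = 5
5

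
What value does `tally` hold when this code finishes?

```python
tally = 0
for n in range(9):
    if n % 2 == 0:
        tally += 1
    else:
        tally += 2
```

Let's trace through this code step by step.

Initialize: tally = 0
Entering loop: for n in range(9):

After execution: tally = 13
13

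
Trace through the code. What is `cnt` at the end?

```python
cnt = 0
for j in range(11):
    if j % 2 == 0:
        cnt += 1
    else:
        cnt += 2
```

Let's trace through this code step by step.

Initialize: cnt = 0
Entering loop: for j in range(11):

After execution: cnt = 16
16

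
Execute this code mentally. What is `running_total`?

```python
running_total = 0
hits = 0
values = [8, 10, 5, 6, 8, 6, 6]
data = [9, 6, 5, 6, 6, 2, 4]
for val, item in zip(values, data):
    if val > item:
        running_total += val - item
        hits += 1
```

Let's trace through this code step by step.

Initialize: running_total = 0
Initialize: hits = 0
Initialize: values = [8, 10, 5, 6, 8, 6, 6]
Initialize: data = [9, 6, 5, 6, 6, 2, 4]
Entering loop: for val, item in zip(values, data):

After execution: running_total = 12
12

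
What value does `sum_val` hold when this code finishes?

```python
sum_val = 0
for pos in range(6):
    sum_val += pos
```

Let's trace through this code step by step.

Initialize: sum_val = 0
Entering loop: for pos in range(6):

After execution: sum_val = 15
15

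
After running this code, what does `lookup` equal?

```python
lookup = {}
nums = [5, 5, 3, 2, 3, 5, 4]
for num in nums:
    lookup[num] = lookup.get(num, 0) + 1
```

Let's trace through this code step by step.

Initialize: lookup = {}
Initialize: nums = [5, 5, 3, 2, 3, 5, 4]
Entering loop: for num in nums:

After execution: lookup = {5: 3, 3: 2, 2: 1, 4: 1}
{5: 3, 3: 2, 2: 1, 4: 1}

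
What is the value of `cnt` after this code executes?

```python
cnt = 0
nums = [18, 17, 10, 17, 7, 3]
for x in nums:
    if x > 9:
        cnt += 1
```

Let's trace through this code step by step.

Initialize: cnt = 0
Initialize: nums = [18, 17, 10, 17, 7, 3]
Entering loop: for x in nums:

After execution: cnt = 4
4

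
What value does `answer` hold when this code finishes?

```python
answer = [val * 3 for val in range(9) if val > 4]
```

Let's trace through this code step by step.

Initialize: answer = [val * 3 for val in range(9) if val > 4]

After execution: answer = [15, 18, 21, 24]
[15, 18, 21, 24]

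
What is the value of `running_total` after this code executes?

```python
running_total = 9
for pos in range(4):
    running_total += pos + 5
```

Let's trace through this code step by step.

Initialize: running_total = 9
Entering loop: for pos in range(4):

After execution: running_total = 35
35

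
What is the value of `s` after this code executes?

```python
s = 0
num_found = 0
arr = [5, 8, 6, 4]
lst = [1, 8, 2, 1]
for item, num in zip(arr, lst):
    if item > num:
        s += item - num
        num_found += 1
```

Let's trace through this code step by step.

Initialize: s = 0
Initialize: num_found = 0
Initialize: arr = [5, 8, 6, 4]
Initialize: lst = [1, 8, 2, 1]
Entering loop: for item, num in zip(arr, lst):

After execution: s = 11
11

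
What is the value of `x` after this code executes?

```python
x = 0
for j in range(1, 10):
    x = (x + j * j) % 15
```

Let's trace through this code step by step.

Initialize: x = 0
Entering loop: for j in range(1, 10):

After execution: x = 0
0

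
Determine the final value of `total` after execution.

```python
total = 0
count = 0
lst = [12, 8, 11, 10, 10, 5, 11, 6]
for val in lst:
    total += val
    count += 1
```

Let's trace through this code step by step.

Initialize: total = 0
Initialize: count = 0
Initialize: lst = [12, 8, 11, 10, 10, 5, 11, 6]
Entering loop: for val in lst:

After execution: total = 73
73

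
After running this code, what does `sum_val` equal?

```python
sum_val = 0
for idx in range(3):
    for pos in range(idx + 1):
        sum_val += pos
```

Let's trace through this code step by step.

Initialize: sum_val = 0
Entering loop: for idx in range(3):

After execution: sum_val = 4
4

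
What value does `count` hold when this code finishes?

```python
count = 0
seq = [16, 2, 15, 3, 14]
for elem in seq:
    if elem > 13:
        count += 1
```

Let's trace through this code step by step.

Initialize: count = 0
Initialize: seq = [16, 2, 15, 3, 14]
Entering loop: for elem in seq:

After execution: count = 3
3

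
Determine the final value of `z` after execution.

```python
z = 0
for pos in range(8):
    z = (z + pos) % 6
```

Let's trace through this code step by step.

Initialize: z = 0
Entering loop: for pos in range(8):

After execution: z = 4
4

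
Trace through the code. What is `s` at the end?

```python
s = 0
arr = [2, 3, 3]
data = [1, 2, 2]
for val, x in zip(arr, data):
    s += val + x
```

Let's trace through this code step by step.

Initialize: s = 0
Initialize: arr = [2, 3, 3]
Initialize: data = [1, 2, 2]
Entering loop: for val, x in zip(arr, data):

After execution: s = 13
13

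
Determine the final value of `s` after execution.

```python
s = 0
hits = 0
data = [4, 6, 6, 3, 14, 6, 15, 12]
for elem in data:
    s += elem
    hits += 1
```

Let's trace through this code step by step.

Initialize: s = 0
Initialize: hits = 0
Initialize: data = [4, 6, 6, 3, 14, 6, 15, 12]
Entering loop: for elem in data:

After execution: s = 66
66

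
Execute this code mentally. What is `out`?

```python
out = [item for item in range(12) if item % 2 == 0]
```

Let's trace through this code step by step.

Initialize: out = [item for item in range(12) if item % 2 == 0]

After execution: out = [0, 2, 4, 6, 8, 10]
[0, 2, 4, 6, 8, 10]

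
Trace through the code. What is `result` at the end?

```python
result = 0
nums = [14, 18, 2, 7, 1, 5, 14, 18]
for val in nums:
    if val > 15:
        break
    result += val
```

Let's trace through this code step by step.

Initialize: result = 0
Initialize: nums = [14, 18, 2, 7, 1, 5, 14, 18]
Entering loop: for val in nums:

After execution: result = 14
14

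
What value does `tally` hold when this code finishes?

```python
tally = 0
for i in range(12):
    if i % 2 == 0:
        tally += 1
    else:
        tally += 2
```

Let's trace through this code step by step.

Initialize: tally = 0
Entering loop: for i in range(12):

After execution: tally = 18
18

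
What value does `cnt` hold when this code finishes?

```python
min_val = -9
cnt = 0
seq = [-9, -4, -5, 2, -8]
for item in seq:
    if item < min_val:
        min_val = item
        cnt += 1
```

Let's trace through this code step by step.

Initialize: min_val = -9
Initialize: cnt = 0
Initialize: seq = [-9, -4, -5, 2, -8]
Entering loop: for item in seq:

After execution: cnt = 0
0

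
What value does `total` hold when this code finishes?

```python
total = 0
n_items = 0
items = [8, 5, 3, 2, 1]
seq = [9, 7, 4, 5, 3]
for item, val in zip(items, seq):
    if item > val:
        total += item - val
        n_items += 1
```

Let's trace through this code step by step.

Initialize: total = 0
Initialize: n_items = 0
Initialize: items = [8, 5, 3, 2, 1]
Initialize: seq = [9, 7, 4, 5, 3]
Entering loop: for item, val in zip(items, seq):

After execution: total = 0
0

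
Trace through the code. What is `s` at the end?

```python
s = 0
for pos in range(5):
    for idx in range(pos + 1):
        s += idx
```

Let's trace through this code step by step.

Initialize: s = 0
Entering loop: for pos in range(5):

After execution: s = 20
20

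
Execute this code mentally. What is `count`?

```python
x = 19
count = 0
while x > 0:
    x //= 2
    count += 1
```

Let's trace through this code step by step.

Initialize: x = 19
Initialize: count = 0
Entering loop: while x > 0:

After execution: count = 5
5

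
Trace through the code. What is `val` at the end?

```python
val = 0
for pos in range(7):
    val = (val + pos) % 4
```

Let's trace through this code step by step.

Initialize: val = 0
Entering loop: for pos in range(7):

After execution: val = 1
1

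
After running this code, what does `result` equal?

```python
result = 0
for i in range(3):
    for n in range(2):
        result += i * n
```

Let's trace through this code step by step.

Initialize: result = 0
Entering loop: for i in range(3):

After execution: result = 3
3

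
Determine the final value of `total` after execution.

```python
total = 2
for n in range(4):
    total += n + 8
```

Let's trace through this code step by step.

Initialize: total = 2
Entering loop: for n in range(4):

After execution: total = 40
40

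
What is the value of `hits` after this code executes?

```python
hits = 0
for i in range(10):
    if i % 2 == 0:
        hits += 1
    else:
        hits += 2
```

Let's trace through this code step by step.

Initialize: hits = 0
Entering loop: for i in range(10):

After execution: hits = 15
15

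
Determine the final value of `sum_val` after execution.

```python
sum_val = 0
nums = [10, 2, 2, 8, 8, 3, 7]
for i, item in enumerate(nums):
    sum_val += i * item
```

Let's trace through this code step by step.

Initialize: sum_val = 0
Initialize: nums = [10, 2, 2, 8, 8, 3, 7]
Entering loop: for i, item in enumerate(nums):

After execution: sum_val = 119
119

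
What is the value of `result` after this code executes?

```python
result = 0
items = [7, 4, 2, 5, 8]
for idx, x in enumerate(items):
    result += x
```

Let's trace through this code step by step.

Initialize: result = 0
Initialize: items = [7, 4, 2, 5, 8]
Entering loop: for idx, x in enumerate(items):

After execution: result = 26
26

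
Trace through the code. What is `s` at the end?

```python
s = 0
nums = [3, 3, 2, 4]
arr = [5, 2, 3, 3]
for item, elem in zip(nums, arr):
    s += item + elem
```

Let's trace through this code step by step.

Initialize: s = 0
Initialize: nums = [3, 3, 2, 4]
Initialize: arr = [5, 2, 3, 3]
Entering loop: for item, elem in zip(nums, arr):

After execution: s = 25
25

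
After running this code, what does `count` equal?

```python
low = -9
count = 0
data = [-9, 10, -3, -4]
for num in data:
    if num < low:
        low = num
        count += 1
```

Let's trace through this code step by step.

Initialize: low = -9
Initialize: count = 0
Initialize: data = [-9, 10, -3, -4]
Entering loop: for num in data:

After execution: count = 0
0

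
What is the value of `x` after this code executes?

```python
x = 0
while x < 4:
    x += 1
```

Let's trace through this code step by step.

Initialize: x = 0
Entering loop: while x < 4:

After execution: x = 4
4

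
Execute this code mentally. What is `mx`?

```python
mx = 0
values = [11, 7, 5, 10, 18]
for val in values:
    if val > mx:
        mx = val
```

Let's trace through this code step by step.

Initialize: mx = 0
Initialize: values = [11, 7, 5, 10, 18]
Entering loop: for val in values:

After execution: mx = 18
18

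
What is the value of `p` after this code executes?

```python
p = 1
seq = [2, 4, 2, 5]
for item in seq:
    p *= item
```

Let's trace through this code step by step.

Initialize: p = 1
Initialize: seq = [2, 4, 2, 5]
Entering loop: for item in seq:

After execution: p = 80
80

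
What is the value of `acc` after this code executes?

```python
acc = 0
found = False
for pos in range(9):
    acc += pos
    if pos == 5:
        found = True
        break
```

Let's trace through this code step by step.

Initialize: acc = 0
Initialize: found = False
Entering loop: for pos in range(9):

After execution: acc = 15
15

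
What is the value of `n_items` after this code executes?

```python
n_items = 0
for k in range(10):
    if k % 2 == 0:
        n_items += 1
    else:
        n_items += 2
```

Let's trace through this code step by step.

Initialize: n_items = 0
Entering loop: for k in range(10):

After execution: n_items = 15
15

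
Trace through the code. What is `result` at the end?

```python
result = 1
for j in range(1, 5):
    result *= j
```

Let's trace through this code step by step.

Initialize: result = 1
Entering loop: for j in range(1, 5):

After execution: result = 24
24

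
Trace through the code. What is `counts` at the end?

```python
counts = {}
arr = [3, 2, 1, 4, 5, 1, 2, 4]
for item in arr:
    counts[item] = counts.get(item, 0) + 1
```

Let's trace through this code step by step.

Initialize: counts = {}
Initialize: arr = [3, 2, 1, 4, 5, 1, 2, 4]
Entering loop: for item in arr:

After execution: counts = {3: 1, 2: 2, 1: 2, 4: 2, 5: 1}
{3: 1, 2: 2, 1: 2, 4: 2, 5: 1}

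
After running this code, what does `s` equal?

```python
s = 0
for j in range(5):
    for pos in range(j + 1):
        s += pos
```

Let's trace through this code step by step.

Initialize: s = 0
Entering loop: for j in range(5):

After execution: s = 20
20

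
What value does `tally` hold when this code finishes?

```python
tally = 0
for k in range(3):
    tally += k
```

Let's trace through this code step by step.

Initialize: tally = 0
Entering loop: for k in range(3):

After execution: tally = 3
3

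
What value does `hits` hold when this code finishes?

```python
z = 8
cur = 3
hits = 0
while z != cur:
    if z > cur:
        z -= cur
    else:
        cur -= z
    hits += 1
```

Let's trace through this code step by step.

Initialize: z = 8
Initialize: cur = 3
Initialize: hits = 0
Entering loop: while z != cur:

After execution: hits = 4
4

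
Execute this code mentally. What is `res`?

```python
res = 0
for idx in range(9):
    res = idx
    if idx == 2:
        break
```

Let's trace through this code step by step.

Initialize: res = 0
Entering loop: for idx in range(9):

After execution: res = 2
2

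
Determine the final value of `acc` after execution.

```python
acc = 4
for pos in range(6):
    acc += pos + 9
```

Let's trace through this code step by step.

Initialize: acc = 4
Entering loop: for pos in range(6):

After execution: acc = 73
73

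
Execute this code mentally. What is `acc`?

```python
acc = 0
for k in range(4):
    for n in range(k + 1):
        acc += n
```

Let's trace through this code step by step.

Initialize: acc = 0
Entering loop: for k in range(4):

After execution: acc = 10
10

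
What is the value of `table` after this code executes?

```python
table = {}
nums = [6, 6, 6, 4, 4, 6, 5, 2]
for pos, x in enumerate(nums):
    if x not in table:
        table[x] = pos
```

Let's trace through this code step by step.

Initialize: table = {}
Initialize: nums = [6, 6, 6, 4, 4, 6, 5, 2]
Entering loop: for pos, x in enumerate(nums):

After execution: table = {6: 0, 4: 3, 5: 6, 2: 7}
{6: 0, 4: 3, 5: 6, 2: 7}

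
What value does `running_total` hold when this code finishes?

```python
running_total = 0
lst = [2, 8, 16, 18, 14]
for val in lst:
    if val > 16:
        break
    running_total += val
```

Let's trace through this code step by step.

Initialize: running_total = 0
Initialize: lst = [2, 8, 16, 18, 14]
Entering loop: for val in lst:

After execution: running_total = 26
26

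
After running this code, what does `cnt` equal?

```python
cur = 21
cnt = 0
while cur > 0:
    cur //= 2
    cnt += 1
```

Let's trace through this code step by step.

Initialize: cur = 21
Initialize: cnt = 0
Entering loop: while cur > 0:

After execution: cnt = 5
5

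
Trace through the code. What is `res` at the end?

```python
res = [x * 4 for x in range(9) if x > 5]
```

Let's trace through this code step by step.

Initialize: res = [x * 4 for x in range(9) if x > 5]

After execution: res = [24, 28, 32]
[24, 28, 32]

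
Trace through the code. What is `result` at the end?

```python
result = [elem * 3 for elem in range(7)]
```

Let's trace through this code step by step.

Initialize: result = [elem * 3 for elem in range(7)]

After execution: result = [0, 3, 6, 9, 12, 15, 18]
[0, 3, 6, 9, 12, 15, 18]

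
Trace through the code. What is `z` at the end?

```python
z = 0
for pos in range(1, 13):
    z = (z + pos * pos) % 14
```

Let's trace through this code step by step.

Initialize: z = 0
Entering loop: for pos in range(1, 13):

After execution: z = 6
6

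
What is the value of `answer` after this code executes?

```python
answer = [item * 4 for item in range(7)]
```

Let's trace through this code step by step.

Initialize: answer = [item * 4 for item in range(7)]

After execution: answer = [0, 4, 8, 12, 16, 20, 24]
[0, 4, 8, 12, 16, 20, 24]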